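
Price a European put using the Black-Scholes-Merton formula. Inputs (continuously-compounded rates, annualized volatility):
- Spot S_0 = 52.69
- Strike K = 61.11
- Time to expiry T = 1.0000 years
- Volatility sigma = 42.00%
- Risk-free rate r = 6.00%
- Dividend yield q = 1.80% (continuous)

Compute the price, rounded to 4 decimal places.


d1 = (ln(S/K) + (r - q + 0.5*sigma^2) * T) / (sigma * sqrt(T)) = -0.04297580
d2 = d1 - sigma * sqrt(T) = -0.46297580
exp(-rT) = 0.94176453; exp(-qT) = 0.98216103
P = K * exp(-rT) * N(-d2) - S_0 * exp(-qT) * N(-d1)
N(-d1) = 0.51713959; N(-d2) = 0.67830914
P = 61.1100 * 0.94176453 * 0.67830914 - 52.6900 * 0.98216103 * 0.51713959 = 12.2755

Answer: Price = 12.2755


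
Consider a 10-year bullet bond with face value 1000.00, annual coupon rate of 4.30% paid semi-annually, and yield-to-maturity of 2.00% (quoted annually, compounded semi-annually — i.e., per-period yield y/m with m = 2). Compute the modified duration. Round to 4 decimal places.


Coupon per period c = face * coupon_rate / m = 21.500000
Periods per year m = 2; per-period yield y/m = 0.010000
Number of cashflows N = 20
Cashflows (t years, CF_t, discount factor 1/(1+y/m)^(m*t), PV):
  t = 0.5000: CF_t = 21.500000, DF = 0.990099, PV = 21.287129
  t = 1.0000: CF_t = 21.500000, DF = 0.980296, PV = 21.076365
  t = 1.5000: CF_t = 21.500000, DF = 0.970590, PV = 20.867688
  t = 2.0000: CF_t = 21.500000, DF = 0.960980, PV = 20.661077
  t = 2.5000: CF_t = 21.500000, DF = 0.951466, PV = 20.456512
  t = 3.0000: CF_t = 21.500000, DF = 0.942045, PV = 20.253973
  t = 3.5000: CF_t = 21.500000, DF = 0.932718, PV = 20.053438
  t = 4.0000: CF_t = 21.500000, DF = 0.923483, PV = 19.854889
  t = 4.5000: CF_t = 21.500000, DF = 0.914340, PV = 19.658306
  t = 5.0000: CF_t = 21.500000, DF = 0.905287, PV = 19.463670
  t = 5.5000: CF_t = 21.500000, DF = 0.896324, PV = 19.270960
  t = 6.0000: CF_t = 21.500000, DF = 0.887449, PV = 19.080158
  t = 6.5000: CF_t = 21.500000, DF = 0.878663, PV = 18.891246
  t = 7.0000: CF_t = 21.500000, DF = 0.869963, PV = 18.704204
  t = 7.5000: CF_t = 21.500000, DF = 0.861349, PV = 18.519014
  t = 8.0000: CF_t = 21.500000, DF = 0.852821, PV = 18.335657
  t = 8.5000: CF_t = 21.500000, DF = 0.844377, PV = 18.154116
  t = 9.0000: CF_t = 21.500000, DF = 0.836017, PV = 17.974372
  t = 9.5000: CF_t = 21.500000, DF = 0.827740, PV = 17.796408
  t = 10.0000: CF_t = 1021.500000, DF = 0.819544, PV = 837.164676
Price P = sum_t PV_t = 1207.523859
First compute Macaulay numerator sum_t t * PV_t:
  t * PV_t at t = 0.5000: 10.643564
  t * PV_t at t = 1.0000: 21.076365
  t * PV_t at t = 1.5000: 31.301532
  t * PV_t at t = 2.0000: 41.322155
  t * PV_t at t = 2.5000: 51.141281
  t * PV_t at t = 3.0000: 60.761918
  t * PV_t at t = 3.5000: 70.187034
  t * PV_t at t = 4.0000: 79.419557
  t * PV_t at t = 4.5000: 88.462378
  t * PV_t at t = 5.0000: 97.318348
  t * PV_t at t = 5.5000: 105.990280
  t * PV_t at t = 6.0000: 114.480950
  t * PV_t at t = 6.5000: 122.793098
  t * PV_t at t = 7.0000: 130.929427
  t * PV_t at t = 7.5000: 138.892603
  t * PV_t at t = 8.0000: 146.685257
  t * PV_t at t = 8.5000: 154.309986
  t * PV_t at t = 9.0000: 161.769350
  t * PV_t at t = 9.5000: 169.065878
  t * PV_t at t = 10.0000: 8371.646764
Macaulay duration D = 10168.197724 / 1207.523859 = 8.420701
Modified duration = D / (1 + y/m) = 8.420701 / (1 + 0.010000) = 8.337328

Answer: Modified duration = 8.3373


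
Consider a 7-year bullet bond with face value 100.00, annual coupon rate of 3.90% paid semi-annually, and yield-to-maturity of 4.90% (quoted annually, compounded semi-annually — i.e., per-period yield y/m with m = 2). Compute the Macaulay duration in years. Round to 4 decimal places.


Answer: Macaulay duration = 6.1625 years

Derivation:
Coupon per period c = face * coupon_rate / m = 1.950000
Periods per year m = 2; per-period yield y/m = 0.024500
Number of cashflows N = 14
Cashflows (t years, CF_t, discount factor 1/(1+y/m)^(m*t), PV):
  t = 0.5000: CF_t = 1.950000, DF = 0.976086, PV = 1.903367
  t = 1.0000: CF_t = 1.950000, DF = 0.952744, PV = 1.857850
  t = 1.5000: CF_t = 1.950000, DF = 0.929960, PV = 1.813421
  t = 2.0000: CF_t = 1.950000, DF = 0.907721, PV = 1.770055
  t = 2.5000: CF_t = 1.950000, DF = 0.886013, PV = 1.727726
  t = 3.0000: CF_t = 1.950000, DF = 0.864825, PV = 1.686409
  t = 3.5000: CF_t = 1.950000, DF = 0.844143, PV = 1.646080
  t = 4.0000: CF_t = 1.950000, DF = 0.823957, PV = 1.606715
  t = 4.5000: CF_t = 1.950000, DF = 0.804252, PV = 1.568292
  t = 5.0000: CF_t = 1.950000, DF = 0.785019, PV = 1.530788
  t = 5.5000: CF_t = 1.950000, DF = 0.766246, PV = 1.494180
  t = 6.0000: CF_t = 1.950000, DF = 0.747922, PV = 1.458448
  t = 6.5000: CF_t = 1.950000, DF = 0.730036, PV = 1.423571
  t = 7.0000: CF_t = 101.950000, DF = 0.712578, PV = 72.647346
Price P = sum_t PV_t = 94.134249
Macaulay numerator sum_t t * PV_t:
  t * PV_t at t = 0.5000: 0.951684
  t * PV_t at t = 1.0000: 1.857850
  t * PV_t at t = 1.5000: 2.720132
  t * PV_t at t = 2.0000: 3.540110
  t * PV_t at t = 2.5000: 4.319314
  t * PV_t at t = 3.0000: 5.059226
  t * PV_t at t = 3.5000: 5.761279
  t * PV_t at t = 4.0000: 6.426861
  t * PV_t at t = 4.5000: 7.057314
  t * PV_t at t = 5.0000: 7.653939
  t * PV_t at t = 5.5000: 8.217992
  t * PV_t at t = 6.0000: 8.750690
  t * PV_t at t = 6.5000: 9.253211
  t * PV_t at t = 7.0000: 508.531421
Macaulay duration D = (sum_t t * PV_t) / P = 580.101023 / 94.134249 = 6.162486


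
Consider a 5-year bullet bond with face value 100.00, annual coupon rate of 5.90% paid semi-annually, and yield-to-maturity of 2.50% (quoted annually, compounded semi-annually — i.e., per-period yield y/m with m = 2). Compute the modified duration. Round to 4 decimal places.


Answer: Modified duration = 4.3976

Derivation:
Coupon per period c = face * coupon_rate / m = 2.950000
Periods per year m = 2; per-period yield y/m = 0.012500
Number of cashflows N = 10
Cashflows (t years, CF_t, discount factor 1/(1+y/m)^(m*t), PV):
  t = 0.5000: CF_t = 2.950000, DF = 0.987654, PV = 2.913580
  t = 1.0000: CF_t = 2.950000, DF = 0.975461, PV = 2.877610
  t = 1.5000: CF_t = 2.950000, DF = 0.963418, PV = 2.842084
  t = 2.0000: CF_t = 2.950000, DF = 0.951524, PV = 2.806997
  t = 2.5000: CF_t = 2.950000, DF = 0.939777, PV = 2.772342
  t = 3.0000: CF_t = 2.950000, DF = 0.928175, PV = 2.738116
  t = 3.5000: CF_t = 2.950000, DF = 0.916716, PV = 2.704312
  t = 4.0000: CF_t = 2.950000, DF = 0.905398, PV = 2.670925
  t = 4.5000: CF_t = 2.950000, DF = 0.894221, PV = 2.637951
  t = 5.0000: CF_t = 102.950000, DF = 0.883181, PV = 90.923476
Price P = sum_t PV_t = 115.887394
First compute Macaulay numerator sum_t t * PV_t:
  t * PV_t at t = 0.5000: 1.456790
  t * PV_t at t = 1.0000: 2.877610
  t * PV_t at t = 1.5000: 4.263126
  t * PV_t at t = 2.0000: 5.613993
  t * PV_t at t = 2.5000: 6.930856
  t * PV_t at t = 3.0000: 8.214348
  t * PV_t at t = 3.5000: 9.465092
  t * PV_t at t = 4.0000: 10.683702
  t * PV_t at t = 4.5000: 11.870780
  t * PV_t at t = 5.0000: 454.617382
Macaulay duration D = 515.993678 / 115.887394 = 4.452544
Modified duration = D / (1 + y/m) = 4.452544 / (1 + 0.012500) = 4.397574


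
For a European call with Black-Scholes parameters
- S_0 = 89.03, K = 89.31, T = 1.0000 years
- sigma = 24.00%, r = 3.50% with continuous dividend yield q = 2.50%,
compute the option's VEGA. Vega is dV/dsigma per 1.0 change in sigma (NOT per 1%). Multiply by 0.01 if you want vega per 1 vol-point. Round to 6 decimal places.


d1 = 0.1485830329; d2 = -0.0914169671
phi(d1) = 0.3945627884; exp(-qT) = 0.9753099120; exp(-rT) = 0.9656054163
Vega = S * exp(-qT) * phi(d1) * sqrt(T) = 89.0300 * 0.9753099120 * 0.3945627884 * 1.0000000000 = 34.260613

Answer: Vega = 34.260613


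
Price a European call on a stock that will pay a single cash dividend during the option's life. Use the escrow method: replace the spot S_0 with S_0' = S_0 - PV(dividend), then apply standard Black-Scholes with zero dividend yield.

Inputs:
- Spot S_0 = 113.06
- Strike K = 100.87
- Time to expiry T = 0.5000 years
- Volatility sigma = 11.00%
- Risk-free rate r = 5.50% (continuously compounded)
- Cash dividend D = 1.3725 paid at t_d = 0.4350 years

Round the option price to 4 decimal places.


PV(D) = D * exp(-r * t_d) = 1.3725 * 0.97635893 = 1.34005264
S_0' = S_0 - PV(D) = 113.0600 - 1.34005264 = 111.71994736
d1 = (ln(S_0'/K) + (r + sigma^2/2)*T) / (sigma*sqrt(T)) = 1.70589782
d2 = d1 - sigma*sqrt(T) = 1.62811607
exp(-rT) = 0.97287468
N(d1) = 0.95598645; N(d2) = 0.94824986
C = S_0' * N(d1) - K * exp(-rT) * N(d2) = 111.71994736 * 0.95598645 - 100.8700 * 0.97287468 * 0.94824986 = 13.7473

Answer: Price = 13.7473


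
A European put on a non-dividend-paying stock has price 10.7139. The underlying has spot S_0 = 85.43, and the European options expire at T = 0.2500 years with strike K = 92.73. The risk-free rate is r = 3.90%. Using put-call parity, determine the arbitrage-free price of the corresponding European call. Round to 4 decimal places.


Answer: Call price = 4.3136

Derivation:
Put-call parity: C - P = S_0 * exp(-qT) - K * exp(-rT).
S_0 * exp(-qT) = 85.4300 * 1.00000000 = 85.43000000
K * exp(-rT) = 92.7300 * 0.99029738 = 91.83027578
C = P + S*exp(-qT) - K*exp(-rT)
C = 10.7139 + 85.43000000 - 91.83027578 = 4.3136


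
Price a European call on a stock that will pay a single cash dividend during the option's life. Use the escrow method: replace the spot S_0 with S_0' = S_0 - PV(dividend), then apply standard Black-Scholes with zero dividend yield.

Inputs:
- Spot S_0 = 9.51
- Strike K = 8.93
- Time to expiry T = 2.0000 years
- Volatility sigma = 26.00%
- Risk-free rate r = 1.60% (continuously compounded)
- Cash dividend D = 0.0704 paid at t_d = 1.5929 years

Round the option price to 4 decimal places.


Answer: Price = 1.7526

Derivation:
PV(D) = D * exp(-r * t_d) = 0.0704 * 0.97483564 = 0.06862843
S_0' = S_0 - PV(D) = 9.5100 - 0.06862843 = 9.44137157
d1 = (ln(S_0'/K) + (r + sigma^2/2)*T) / (sigma*sqrt(T)) = 0.42231917
d2 = d1 - sigma*sqrt(T) = 0.05462364
exp(-rT) = 0.96850658
N(d1) = 0.66360397; N(d2) = 0.52178085
C = S_0' * N(d1) - K * exp(-rT) * N(d2) = 9.44137157 * 0.66360397 - 8.9300 * 0.96850658 * 0.52178085 = 1.7526


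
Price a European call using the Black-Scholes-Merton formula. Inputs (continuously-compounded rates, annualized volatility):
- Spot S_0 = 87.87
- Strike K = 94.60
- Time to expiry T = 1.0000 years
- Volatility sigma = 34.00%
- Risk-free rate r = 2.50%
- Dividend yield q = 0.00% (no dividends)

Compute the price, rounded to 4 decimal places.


d1 = (ln(S/K) + (r - q + 0.5*sigma^2) * T) / (sigma * sqrt(T)) = 0.02647345
d2 = d1 - sigma * sqrt(T) = -0.31352655
exp(-rT) = 0.97530991; exp(-qT) = 1.00000000
C = S_0 * exp(-qT) * N(d1) - K * exp(-rT) * N(d2)
N(d1) = 0.51056015; N(d2) = 0.37694033
C = 87.8700 * 1.00000000 * 0.51056015 - 94.6000 * 0.97530991 * 0.37694033 = 10.0848

Answer: Price = 10.0848


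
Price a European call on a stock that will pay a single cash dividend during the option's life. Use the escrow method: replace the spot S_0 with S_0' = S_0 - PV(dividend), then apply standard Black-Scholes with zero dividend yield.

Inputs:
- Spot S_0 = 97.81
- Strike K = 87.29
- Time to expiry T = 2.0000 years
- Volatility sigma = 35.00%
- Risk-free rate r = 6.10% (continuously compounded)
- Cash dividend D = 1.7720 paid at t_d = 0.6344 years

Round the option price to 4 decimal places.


Answer: Price = 27.9443

Derivation:
PV(D) = D * exp(-r * t_d) = 1.7720 * 0.96204082 = 1.70473633
S_0' = S_0 - PV(D) = 97.8100 - 1.70473633 = 96.10526367
d1 = (ln(S_0'/K) + (r + sigma^2/2)*T) / (sigma*sqrt(T)) = 0.68833447
d2 = d1 - sigma*sqrt(T) = 0.19335972
exp(-rT) = 0.88514837
N(d1) = 0.75437891; N(d2) = 0.57666137
C = S_0' * N(d1) - K * exp(-rT) * N(d2) = 96.10526367 * 0.75437891 - 87.2900 * 0.88514837 * 0.57666137 = 27.9443


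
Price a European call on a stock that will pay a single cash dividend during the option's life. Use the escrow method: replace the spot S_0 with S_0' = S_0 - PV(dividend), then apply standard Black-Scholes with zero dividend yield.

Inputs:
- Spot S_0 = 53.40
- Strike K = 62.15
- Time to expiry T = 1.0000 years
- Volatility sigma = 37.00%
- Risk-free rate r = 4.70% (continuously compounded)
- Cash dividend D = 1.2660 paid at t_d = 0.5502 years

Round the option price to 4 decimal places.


PV(D) = D * exp(-r * t_d) = 1.2660 * 0.97447209 = 1.23368167
S_0' = S_0 - PV(D) = 53.4000 - 1.23368167 = 52.16631833
d1 = (ln(S_0'/K) + (r + sigma^2/2)*T) / (sigma*sqrt(T)) = -0.16125344
d2 = d1 - sigma*sqrt(T) = -0.53125344
exp(-rT) = 0.95408740
N(d1) = 0.43594690; N(d2) = 0.29762158
C = S_0' * N(d1) - K * exp(-rT) * N(d2) = 52.16631833 * 0.43594690 - 62.1500 * 0.95408740 * 0.29762158 = 5.0938

Answer: Price = 5.0938


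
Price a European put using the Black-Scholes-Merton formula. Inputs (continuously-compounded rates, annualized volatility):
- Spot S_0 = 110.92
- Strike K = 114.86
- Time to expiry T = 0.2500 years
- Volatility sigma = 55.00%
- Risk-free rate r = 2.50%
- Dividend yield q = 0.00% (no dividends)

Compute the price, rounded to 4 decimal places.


Answer: Price = 13.9855

Derivation:
d1 = (ln(S/K) + (r - q + 0.5*sigma^2) * T) / (sigma * sqrt(T)) = 0.03330082
d2 = d1 - sigma * sqrt(T) = -0.24169918
exp(-rT) = 0.99376949; exp(-qT) = 1.00000000
P = K * exp(-rT) * N(-d2) - S_0 * exp(-qT) * N(-d1)
N(-d1) = 0.48671735; N(-d2) = 0.59549337
P = 114.8600 * 0.99376949 * 0.59549337 - 110.9200 * 1.00000000 * 0.48671735 = 13.9855


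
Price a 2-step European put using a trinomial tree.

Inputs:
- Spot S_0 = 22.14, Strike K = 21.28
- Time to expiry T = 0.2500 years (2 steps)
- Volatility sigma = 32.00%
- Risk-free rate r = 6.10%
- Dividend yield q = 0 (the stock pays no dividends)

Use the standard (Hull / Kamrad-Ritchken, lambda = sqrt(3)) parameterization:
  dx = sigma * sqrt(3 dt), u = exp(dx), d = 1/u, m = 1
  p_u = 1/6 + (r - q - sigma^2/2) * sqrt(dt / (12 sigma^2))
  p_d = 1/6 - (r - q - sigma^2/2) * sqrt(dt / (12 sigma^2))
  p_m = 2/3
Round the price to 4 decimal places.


Answer: Price = V(0,0) = 0.8279

Derivation:
dt = T/N = 0.125000; dx = sigma*sqrt(3*dt) = 0.195959
u = exp(dx) = 1.216477; d = 1/u = 0.822046
p_u = 0.169792, p_m = 0.666667, p_d = 0.163541
Discount per step: exp(-r*dt) = 0.992404
Stock lattice S(k, j) with j the centered position index:
  k=0: S(0,+0) = 22.1400
  k=1: S(1,-1) = 18.2001; S(1,+0) = 22.1400; S(1,+1) = 26.9328
  k=2: S(2,-2) = 14.9613; S(2,-1) = 18.2001; S(2,+0) = 22.1400; S(2,+1) = 26.9328; S(2,+2) = 32.7631
Terminal payoffs V(N, j) = max(K - S_T, 0):
  V(2,-2) = 6.318690; V(2,-1) = 3.079906; V(2,+0) = 0.000000; V(2,+1) = 0.000000; V(2,+2) = 0.000000
Backward induction: V(k, j) = exp(-r*dt) * [p_u * V(k+1, j+1) + p_m * V(k+1, j) + p_d * V(k+1, j-1)]
  V(1,-1) = exp(-r*dt) * [p_u*0.000000 + p_m*3.079906 + p_d*6.318690] = 3.063190
  V(1,+0) = exp(-r*dt) * [p_u*0.000000 + p_m*0.000000 + p_d*3.079906] = 0.499865
  V(1,+1) = exp(-r*dt) * [p_u*0.000000 + p_m*0.000000 + p_d*0.000000] = 0.000000
  V(0,+0) = exp(-r*dt) * [p_u*0.000000 + p_m*0.499865 + p_d*3.063190] = 0.827864


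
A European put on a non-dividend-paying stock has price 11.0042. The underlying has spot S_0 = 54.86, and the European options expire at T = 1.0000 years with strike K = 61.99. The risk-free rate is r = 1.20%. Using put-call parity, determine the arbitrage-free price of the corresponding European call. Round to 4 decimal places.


Put-call parity: C - P = S_0 * exp(-qT) - K * exp(-rT).
S_0 * exp(-qT) = 54.8600 * 1.00000000 = 54.86000000
K * exp(-rT) = 61.9900 * 0.98807171 = 61.25056548
C = P + S*exp(-qT) - K*exp(-rT)
C = 11.0042 + 54.86000000 - 61.25056548 = 4.6136

Answer: Call price = 4.6136


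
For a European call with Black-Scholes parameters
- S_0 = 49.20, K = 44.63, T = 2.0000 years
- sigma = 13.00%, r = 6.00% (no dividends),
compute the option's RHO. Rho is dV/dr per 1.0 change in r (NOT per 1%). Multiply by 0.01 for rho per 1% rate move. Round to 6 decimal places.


d1 = 1.2748990844; d2 = 1.0910513213
phi(d1) = 0.1769970221; exp(-qT) = 1.0000000000; exp(-rT) = 0.8869204367
N(d2) = 0.8623748496
Rho = K*T*exp(-rT)*N(d2) = 44.6300 * 2.0000 * 0.8869204367 * 0.8623748496 = 68.271214

Answer: Rho = 68.271214


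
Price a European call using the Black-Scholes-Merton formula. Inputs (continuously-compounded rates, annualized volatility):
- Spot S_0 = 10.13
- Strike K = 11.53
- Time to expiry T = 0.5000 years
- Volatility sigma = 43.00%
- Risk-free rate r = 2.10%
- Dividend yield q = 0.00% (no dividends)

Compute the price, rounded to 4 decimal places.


Answer: Price = 0.7590

Derivation:
d1 = (ln(S/K) + (r - q + 0.5*sigma^2) * T) / (sigma * sqrt(T)) = -0.23918632
d2 = d1 - sigma * sqrt(T) = -0.54324224
exp(-rT) = 0.98955493; exp(-qT) = 1.00000000
C = S_0 * exp(-qT) * N(d1) - K * exp(-rT) * N(d2)
N(d1) = 0.40548055; N(d2) = 0.29348151
C = 10.1300 * 1.00000000 * 0.40548055 - 11.5300 * 0.98955493 * 0.29348151 = 0.7590


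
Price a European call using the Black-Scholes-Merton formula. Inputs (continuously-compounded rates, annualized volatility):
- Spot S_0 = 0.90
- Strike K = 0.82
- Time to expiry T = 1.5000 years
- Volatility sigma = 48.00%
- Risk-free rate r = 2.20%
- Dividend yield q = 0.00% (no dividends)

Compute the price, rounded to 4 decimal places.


Answer: Price = 0.2534

Derivation:
d1 = (ln(S/K) + (r - q + 0.5*sigma^2) * T) / (sigma * sqrt(T)) = 0.50842293
d2 = d1 - sigma * sqrt(T) = -0.07945460
exp(-rT) = 0.96753856; exp(-qT) = 1.00000000
C = S_0 * exp(-qT) * N(d1) - K * exp(-rT) * N(d2)
N(d1) = 0.69442161; N(d2) = 0.46833552
C = 0.9000 * 1.00000000 * 0.69442161 - 0.8200 * 0.96753856 * 0.46833552 = 0.2534


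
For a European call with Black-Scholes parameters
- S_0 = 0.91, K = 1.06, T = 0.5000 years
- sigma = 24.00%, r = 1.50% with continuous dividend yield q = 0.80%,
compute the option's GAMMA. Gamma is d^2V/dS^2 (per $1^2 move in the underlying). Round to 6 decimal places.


d1 = -0.7936070806; d2 = -0.9633127081
phi(d1) = 0.2911709776; exp(-qT) = 0.9960079893; exp(-rT) = 0.9925280548
Gamma = exp(-qT) * phi(d1) / (S * sigma * sqrt(T)) = 0.9960079893 * 0.2911709776 / (0.9100 * 0.2400 * 0.7071067812) = 1.877903

Answer: Gamma = 1.877903


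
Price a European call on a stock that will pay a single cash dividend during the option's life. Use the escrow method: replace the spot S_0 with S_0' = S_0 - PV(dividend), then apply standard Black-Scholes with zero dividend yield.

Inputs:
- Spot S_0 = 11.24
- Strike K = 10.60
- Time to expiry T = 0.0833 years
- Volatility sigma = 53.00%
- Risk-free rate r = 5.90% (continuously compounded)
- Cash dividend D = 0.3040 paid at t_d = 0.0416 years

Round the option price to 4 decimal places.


Answer: Price = 0.8675

Derivation:
PV(D) = D * exp(-r * t_d) = 0.3040 * 0.99754861 = 0.30325478
S_0' = S_0 - PV(D) = 11.2400 - 0.30325478 = 10.93674522
d1 = (ln(S_0'/K) + (r + sigma^2/2)*T) / (sigma*sqrt(T)) = 0.31306332
d2 = d1 - sigma*sqrt(T) = 0.16009610
exp(-rT) = 0.99509736
N(d1) = 0.62288372; N(d2) = 0.56359731
C = S_0' * N(d1) - K * exp(-rT) * N(d2) = 10.93674522 * 0.62288372 - 10.6000 * 0.99509736 * 0.56359731 = 0.8675


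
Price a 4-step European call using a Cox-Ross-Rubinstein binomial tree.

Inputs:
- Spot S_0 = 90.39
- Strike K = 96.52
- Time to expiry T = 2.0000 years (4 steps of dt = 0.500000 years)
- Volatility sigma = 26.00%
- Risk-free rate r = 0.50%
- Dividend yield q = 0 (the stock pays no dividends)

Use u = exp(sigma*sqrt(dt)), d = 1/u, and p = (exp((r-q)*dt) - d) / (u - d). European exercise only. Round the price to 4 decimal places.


Answer: Price = V(0,0) = 11.2307

Derivation:
dt = T/N = 0.500000
u = exp(sigma*sqrt(dt)) = 1.201833; d = 1/u = 0.832062
p = (exp((r-q)*dt) - d) / (u - d) = 0.460936
Discount per step: exp(-r*dt) = 0.997503
Stock lattice S(k, i) with i counting down-moves:
  k=0: S(0,0) = 90.3900
  k=1: S(1,0) = 108.6337; S(1,1) = 75.2101
  k=2: S(2,0) = 130.5595; S(2,1) = 90.3900; S(2,2) = 62.5795
  k=3: S(3,0) = 156.9107; S(3,1) = 108.6337; S(3,2) = 75.2101; S(3,3) = 52.0701
  k=4: S(4,0) = 188.5804; S(4,1) = 130.5595; S(4,2) = 90.3900; S(4,3) = 62.5795; S(4,4) = 43.3256
Terminal payoffs V(N, i) = max(S_T - K, 0):
  V(4,0) = 92.060448; V(4,1) = 34.039514; V(4,2) = 0.000000; V(4,3) = 0.000000; V(4,4) = 0.000000
Backward induction: V(k, i) = exp(-r*dt) * [p * V(k+1, i) + (1-p) * V(k+1, i+1)].
  V(3,0) = exp(-r*dt) * [p*92.060448 + (1-p)*34.039514] = 60.631711
  V(3,1) = exp(-r*dt) * [p*34.039514 + (1-p)*0.000000] = 15.650878
  V(3,2) = exp(-r*dt) * [p*0.000000 + (1-p)*0.000000] = 0.000000
  V(3,3) = exp(-r*dt) * [p*0.000000 + (1-p)*0.000000] = 0.000000
  V(2,0) = exp(-r*dt) * [p*60.631711 + (1-p)*15.650878] = 36.293338
  V(2,1) = exp(-r*dt) * [p*15.650878 + (1-p)*0.000000] = 7.196048
  V(2,2) = exp(-r*dt) * [p*0.000000 + (1-p)*0.000000] = 0.000000
  V(1,0) = exp(-r*dt) * [p*36.293338 + (1-p)*7.196048] = 20.556595
  V(1,1) = exp(-r*dt) * [p*7.196048 + (1-p)*0.000000] = 3.308639
  V(0,0) = exp(-r*dt) * [p*20.556595 + (1-p)*3.308639] = 11.230740


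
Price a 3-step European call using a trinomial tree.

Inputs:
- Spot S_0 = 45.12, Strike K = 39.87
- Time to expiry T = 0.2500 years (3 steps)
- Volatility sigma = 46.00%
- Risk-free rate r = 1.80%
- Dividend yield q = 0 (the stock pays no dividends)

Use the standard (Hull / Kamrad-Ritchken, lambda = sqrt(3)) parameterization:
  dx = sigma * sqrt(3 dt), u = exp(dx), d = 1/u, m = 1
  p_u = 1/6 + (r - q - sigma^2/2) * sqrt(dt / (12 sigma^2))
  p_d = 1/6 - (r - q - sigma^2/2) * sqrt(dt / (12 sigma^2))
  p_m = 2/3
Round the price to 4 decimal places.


Answer: Price = V(0,0) = 7.3202

Derivation:
dt = T/N = 0.083333; dx = sigma*sqrt(3*dt) = 0.230000
u = exp(dx) = 1.258600; d = 1/u = 0.794534
p_u = 0.150761, p_m = 0.666667, p_d = 0.182572
Discount per step: exp(-r*dt) = 0.998501
Stock lattice S(k, j) with j the centered position index:
  k=0: S(0,+0) = 45.1200
  k=1: S(1,-1) = 35.8494; S(1,+0) = 45.1200; S(1,+1) = 56.7880
  k=2: S(2,-2) = 28.4835; S(2,-1) = 35.8494; S(2,+0) = 45.1200; S(2,+1) = 56.7880; S(2,+2) = 71.4734
  k=3: S(3,-3) = 22.6311; S(3,-2) = 28.4835; S(3,-1) = 35.8494; S(3,+0) = 45.1200; S(3,+1) = 56.7880; S(3,+2) = 71.4734; S(3,+3) = 89.9564
Terminal payoffs V(N, j) = max(S_T - K, 0):
  V(3,-3) = 0.000000; V(3,-2) = 0.000000; V(3,-1) = 0.000000; V(3,+0) = 5.250000; V(3,+1) = 16.918032; V(3,+2) = 31.603418; V(3,+3) = 50.086445
Backward induction: V(k, j) = exp(-r*dt) * [p_u * V(k+1, j+1) + p_m * V(k+1, j) + p_d * V(k+1, j-1)]
  V(2,-2) = exp(-r*dt) * [p_u*0.000000 + p_m*0.000000 + p_d*0.000000] = 0.000000
  V(2,-1) = exp(-r*dt) * [p_u*5.250000 + p_m*0.000000 + p_d*0.000000] = 0.790308
  V(2,+0) = exp(-r*dt) * [p_u*16.918032 + p_m*5.250000 + p_d*0.000000] = 6.041508
  V(2,+1) = exp(-r*dt) * [p_u*31.603418 + p_m*16.918032 + p_d*5.250000] = 16.976269
  V(2,+2) = exp(-r*dt) * [p_u*50.086445 + p_m*31.603418 + p_d*16.918032] = 31.661261
  V(1,-1) = exp(-r*dt) * [p_u*6.041508 + p_m*0.790308 + p_d*0.000000] = 1.435540
  V(1,+0) = exp(-r*dt) * [p_u*16.976269 + p_m*6.041508 + p_d*0.790308] = 6.721228
  V(1,+1) = exp(-r*dt) * [p_u*31.661261 + p_m*16.976269 + p_d*6.041508] = 17.168034
  V(0,+0) = exp(-r*dt) * [p_u*17.168034 + p_m*6.721228 + p_d*1.435540] = 7.320188


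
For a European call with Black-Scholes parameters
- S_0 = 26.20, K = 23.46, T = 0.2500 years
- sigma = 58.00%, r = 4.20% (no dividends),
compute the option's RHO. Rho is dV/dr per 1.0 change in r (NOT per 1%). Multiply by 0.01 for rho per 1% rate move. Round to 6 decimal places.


d1 = 0.5621123019; d2 = 0.2721123019
phi(d1) = 0.3406418479; exp(-qT) = 1.0000000000; exp(-rT) = 0.9895549326
N(d2) = 0.6072321646
Rho = K*T*exp(-rT)*N(d2) = 23.4600 * 0.2500 * 0.9895549326 * 0.6072321646 = 3.524217

Answer: Rho = 3.524217


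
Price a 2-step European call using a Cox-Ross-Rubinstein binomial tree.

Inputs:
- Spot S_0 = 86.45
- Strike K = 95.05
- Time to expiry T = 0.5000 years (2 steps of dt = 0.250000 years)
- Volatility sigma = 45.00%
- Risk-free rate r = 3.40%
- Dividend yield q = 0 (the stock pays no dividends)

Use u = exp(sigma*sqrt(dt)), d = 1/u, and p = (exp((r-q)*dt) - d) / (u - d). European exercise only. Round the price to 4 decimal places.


Answer: Price = V(0,0) = 8.5345

Derivation:
dt = T/N = 0.250000
u = exp(sigma*sqrt(dt)) = 1.252323; d = 1/u = 0.798516
p = (exp((r-q)*dt) - d) / (u - d) = 0.462796
Discount per step: exp(-r*dt) = 0.991536
Stock lattice S(k, i) with i counting down-moves:
  k=0: S(0,0) = 86.4500
  k=1: S(1,0) = 108.2633; S(1,1) = 69.0317
  k=2: S(2,0) = 135.5806; S(2,1) = 86.4500; S(2,2) = 55.1230
Terminal payoffs V(N, i) = max(S_T - K, 0):
  V(2,0) = 40.530588; V(2,1) = 0.000000; V(2,2) = 0.000000
Backward induction: V(k, i) = exp(-r*dt) * [p * V(k+1, i) + (1-p) * V(k+1, i+1)].
  V(1,0) = exp(-r*dt) * [p*40.530588 + (1-p)*0.000000] = 18.598648
  V(1,1) = exp(-r*dt) * [p*0.000000 + (1-p)*0.000000] = 0.000000
  V(0,0) = exp(-r*dt) * [p*18.598648 + (1-p)*0.000000] = 8.534534


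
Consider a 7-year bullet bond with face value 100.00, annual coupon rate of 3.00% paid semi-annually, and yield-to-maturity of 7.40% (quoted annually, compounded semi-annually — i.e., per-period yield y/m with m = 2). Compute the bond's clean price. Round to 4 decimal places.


Answer: Price = 76.2940

Derivation:
Coupon per period c = face * coupon_rate / m = 1.500000
Periods per year m = 2; per-period yield y/m = 0.037000
Number of cashflows N = 14
Cashflows (t years, CF_t, discount factor 1/(1+y/m)^(m*t), PV):
  t = 0.5000: CF_t = 1.500000, DF = 0.964320, PV = 1.446480
  t = 1.0000: CF_t = 1.500000, DF = 0.929913, PV = 1.394870
  t = 1.5000: CF_t = 1.500000, DF = 0.896734, PV = 1.345101
  t = 2.0000: CF_t = 1.500000, DF = 0.864739, PV = 1.297108
  t = 2.5000: CF_t = 1.500000, DF = 0.833885, PV = 1.250828
  t = 3.0000: CF_t = 1.500000, DF = 0.804132, PV = 1.206198
  t = 3.5000: CF_t = 1.500000, DF = 0.775441, PV = 1.163161
  t = 4.0000: CF_t = 1.500000, DF = 0.747773, PV = 1.121660
  t = 4.5000: CF_t = 1.500000, DF = 0.721093, PV = 1.081639
  t = 5.0000: CF_t = 1.500000, DF = 0.695364, PV = 1.043047
  t = 5.5000: CF_t = 1.500000, DF = 0.670554, PV = 1.005831
  t = 6.0000: CF_t = 1.500000, DF = 0.646629, PV = 0.969943
  t = 6.5000: CF_t = 1.500000, DF = 0.623557, PV = 0.935336
  t = 7.0000: CF_t = 101.500000, DF = 0.601309, PV = 61.032822
Price P = sum_t PV_t = 76.294024


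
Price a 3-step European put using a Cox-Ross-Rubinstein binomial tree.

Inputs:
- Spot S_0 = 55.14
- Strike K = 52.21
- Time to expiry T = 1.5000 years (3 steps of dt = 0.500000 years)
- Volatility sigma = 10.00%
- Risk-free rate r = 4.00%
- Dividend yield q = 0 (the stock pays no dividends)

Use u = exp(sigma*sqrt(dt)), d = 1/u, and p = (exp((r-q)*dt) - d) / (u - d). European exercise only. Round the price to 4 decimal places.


dt = T/N = 0.500000
u = exp(sigma*sqrt(dt)) = 1.073271; d = 1/u = 0.931731
p = (exp((r-q)*dt) - d) / (u - d) = 0.625056
Discount per step: exp(-r*dt) = 0.980199
Stock lattice S(k, i) with i counting down-moves:
  k=0: S(0,0) = 55.1400
  k=1: S(1,0) = 59.1801; S(1,1) = 51.3757
  k=2: S(2,0) = 63.5163; S(2,1) = 55.1400; S(2,2) = 47.8683
  k=3: S(3,0) = 68.1702; S(3,1) = 59.1801; S(3,2) = 51.3757; S(3,3) = 44.6004
Terminal payoffs V(N, i) = max(K - S_T, 0):
  V(3,0) = 0.000000; V(3,1) = 0.000000; V(3,2) = 0.834329; V(3,3) = 7.609576
Backward induction: V(k, i) = exp(-r*dt) * [p * V(k+1, i) + (1-p) * V(k+1, i+1)].
  V(2,0) = exp(-r*dt) * [p*0.000000 + (1-p)*0.000000] = 0.000000
  V(2,1) = exp(-r*dt) * [p*0.000000 + (1-p)*0.834329] = 0.306633
  V(2,2) = exp(-r*dt) * [p*0.834329 + (1-p)*7.609576] = 3.307846
  V(1,0) = exp(-r*dt) * [p*0.000000 + (1-p)*0.306633] = 0.112694
  V(1,1) = exp(-r*dt) * [p*0.306633 + (1-p)*3.307846] = 1.403566
  V(0,0) = exp(-r*dt) * [p*0.112694 + (1-p)*1.403566] = 0.584883

Answer: Price = V(0,0) = 0.5849


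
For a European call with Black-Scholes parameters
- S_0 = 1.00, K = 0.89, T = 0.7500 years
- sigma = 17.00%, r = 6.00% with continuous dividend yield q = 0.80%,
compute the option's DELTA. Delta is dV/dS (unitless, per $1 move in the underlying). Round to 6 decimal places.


Answer: Delta = 0.865564

Derivation:
d1 = 1.1300532262; d2 = 0.9828289075
phi(d1) = 0.2106728800; exp(-qT) = 0.9940179641; exp(-rT) = 0.9559974818
N(d1) = 0.8707731014
Delta = exp(-qT) * N(d1) = 0.9940179641 * 0.8707731014 = 0.865564


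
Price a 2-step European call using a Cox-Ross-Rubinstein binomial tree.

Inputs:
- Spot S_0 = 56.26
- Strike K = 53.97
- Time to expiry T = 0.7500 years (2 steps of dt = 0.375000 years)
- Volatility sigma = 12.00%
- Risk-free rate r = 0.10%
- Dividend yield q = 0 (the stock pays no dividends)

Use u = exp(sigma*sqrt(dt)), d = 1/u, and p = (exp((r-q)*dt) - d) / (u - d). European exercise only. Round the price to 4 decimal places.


dt = T/N = 0.375000
u = exp(sigma*sqrt(dt)) = 1.076252; d = 1/u = 0.929150
p = (exp((r-q)*dt) - d) / (u - d) = 0.484187
Discount per step: exp(-r*dt) = 0.999625
Stock lattice S(k, i) with i counting down-moves:
  k=0: S(0,0) = 56.2600
  k=1: S(1,0) = 60.5499; S(1,1) = 52.2740
  k=2: S(2,0) = 65.1670; S(2,1) = 56.2600; S(2,2) = 48.5704
Terminal payoffs V(N, i) = max(S_T - K, 0):
  V(2,0) = 11.196999; V(2,1) = 2.290000; V(2,2) = 0.000000
Backward induction: V(k, i) = exp(-r*dt) * [p * V(k+1, i) + (1-p) * V(k+1, i+1)].
  V(1,0) = exp(-r*dt) * [p*11.196999 + (1-p)*2.290000] = 6.600176
  V(1,1) = exp(-r*dt) * [p*2.290000 + (1-p)*0.000000] = 1.108372
  V(0,0) = exp(-r*dt) * [p*6.600176 + (1-p)*1.108372] = 3.766019

Answer: Price = V(0,0) = 3.7660


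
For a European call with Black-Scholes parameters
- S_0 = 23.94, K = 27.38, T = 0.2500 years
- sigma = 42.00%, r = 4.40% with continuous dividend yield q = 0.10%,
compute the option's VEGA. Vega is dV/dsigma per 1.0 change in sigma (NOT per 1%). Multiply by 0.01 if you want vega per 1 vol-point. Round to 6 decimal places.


d1 = -0.4831529511; d2 = -0.6931529511
phi(d1) = 0.3549931021; exp(-qT) = 0.9997500312; exp(-rT) = 0.9890602788
Vega = S * exp(-qT) * phi(d1) * sqrt(T) = 23.9400 * 0.9997500312 * 0.3549931021 * 0.5000000000 = 4.248205

Answer: Vega = 4.248205


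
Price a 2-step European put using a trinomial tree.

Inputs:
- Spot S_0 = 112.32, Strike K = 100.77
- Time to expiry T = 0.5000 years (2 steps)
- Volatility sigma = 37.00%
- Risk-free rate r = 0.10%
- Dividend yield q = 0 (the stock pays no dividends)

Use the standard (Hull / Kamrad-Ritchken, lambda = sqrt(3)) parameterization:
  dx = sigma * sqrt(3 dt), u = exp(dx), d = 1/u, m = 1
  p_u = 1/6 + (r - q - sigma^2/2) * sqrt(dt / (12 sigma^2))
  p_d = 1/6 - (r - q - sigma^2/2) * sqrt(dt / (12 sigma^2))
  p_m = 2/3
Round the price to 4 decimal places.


Answer: Price = V(0,0) = 6.4974

Derivation:
dt = T/N = 0.250000; dx = sigma*sqrt(3*dt) = 0.320429
u = exp(dx) = 1.377719; d = 1/u = 0.725837
p_u = 0.140354, p_m = 0.666667, p_d = 0.192979
Discount per step: exp(-r*dt) = 0.999750
Stock lattice S(k, j) with j the centered position index:
  k=0: S(0,+0) = 112.3200
  k=1: S(1,-1) = 81.5260; S(1,+0) = 112.3200; S(1,+1) = 154.7454
  k=2: S(2,-2) = 59.1746; S(2,-1) = 81.5260; S(2,+0) = 112.3200; S(2,+1) = 154.7454; S(2,+2) = 213.1957
Terminal payoffs V(N, j) = max(K - S_T, 0):
  V(2,-2) = 41.595356; V(2,-1) = 19.243955; V(2,+0) = 0.000000; V(2,+1) = 0.000000; V(2,+2) = 0.000000
Backward induction: V(k, j) = exp(-r*dt) * [p_u * V(k+1, j+1) + p_m * V(k+1, j) + p_d * V(k+1, j-1)]
  V(1,-1) = exp(-r*dt) * [p_u*0.000000 + p_m*19.243955 + p_d*41.595356] = 20.851121
  V(1,+0) = exp(-r*dt) * [p_u*0.000000 + p_m*0.000000 + p_d*19.243955] = 3.712751
  V(1,+1) = exp(-r*dt) * [p_u*0.000000 + p_m*0.000000 + p_d*0.000000] = 0.000000
  V(0,+0) = exp(-r*dt) * [p_u*0.000000 + p_m*3.712751 + p_d*20.851121] = 6.497372


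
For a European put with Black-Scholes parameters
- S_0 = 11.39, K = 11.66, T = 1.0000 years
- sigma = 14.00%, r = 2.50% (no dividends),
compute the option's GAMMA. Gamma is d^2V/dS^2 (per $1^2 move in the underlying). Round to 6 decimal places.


d1 = 0.0812256895; d2 = -0.0587743105
phi(d1) = 0.3976284154; exp(-qT) = 1.0000000000; exp(-rT) = 0.9753099120
Gamma = exp(-qT) * phi(d1) / (S * sigma * sqrt(T)) = 1.0000000000 * 0.3976284154 / (11.3900 * 0.1400 * 1.0000000000) = 0.249359

Answer: Gamma = 0.249359


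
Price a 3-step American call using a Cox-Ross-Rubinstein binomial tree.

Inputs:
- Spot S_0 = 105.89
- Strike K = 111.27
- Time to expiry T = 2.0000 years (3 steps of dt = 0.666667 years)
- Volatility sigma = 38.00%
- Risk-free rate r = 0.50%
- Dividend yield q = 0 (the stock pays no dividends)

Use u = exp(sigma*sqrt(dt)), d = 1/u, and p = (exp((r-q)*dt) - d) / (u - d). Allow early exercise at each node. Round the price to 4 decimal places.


dt = T/N = 0.666667
u = exp(sigma*sqrt(dt)) = 1.363792; d = 1/u = 0.733250
p = (exp((r-q)*dt) - d) / (u - d) = 0.428344
Discount per step: exp(-r*dt) = 0.996672
Stock lattice S(k, i) with i counting down-moves:
  k=0: S(0,0) = 105.8900
  k=1: S(1,0) = 144.4119; S(1,1) = 77.6438
  k=2: S(2,0) = 196.9477; S(2,1) = 105.8900; S(2,2) = 56.9323
  k=3: S(3,0) = 268.5956; S(3,1) = 144.4119; S(3,2) = 77.6438; S(3,3) = 41.7456
Terminal payoffs V(N, i) = max(S_T - K, 0):
  V(3,0) = 157.325605; V(3,1) = 33.141884; V(3,2) = 0.000000; V(3,3) = 0.000000
Backward induction: V(k, i) = exp(-r*dt) * [p * V(k+1, i) + (1-p) * V(k+1, i+1)]; then take max(V_cont, immediate exercise) for American.
  V(2,0) = exp(-r*dt) * [p*157.325605 + (1-p)*33.141884] = 86.047984; exercise = 85.677702; V(2,0) = max -> 86.047984
  V(2,1) = exp(-r*dt) * [p*33.141884 + (1-p)*0.000000] = 14.148900; exercise = 0.000000; V(2,1) = max -> 14.148900
  V(2,2) = exp(-r*dt) * [p*0.000000 + (1-p)*0.000000] = 0.000000; exercise = 0.000000; V(2,2) = max -> 0.000000
  V(1,0) = exp(-r*dt) * [p*86.047984 + (1-p)*14.148900] = 44.796900; exercise = 33.141884; V(1,0) = max -> 44.796900
  V(1,1) = exp(-r*dt) * [p*14.148900 + (1-p)*0.000000] = 6.040434; exercise = 0.000000; V(1,1) = max -> 6.040434
  V(0,0) = exp(-r*dt) * [p*44.796900 + (1-p)*6.040434] = 22.566205; exercise = 0.000000; V(0,0) = max -> 22.566205

Answer: Price = V(0,0) = 22.5662


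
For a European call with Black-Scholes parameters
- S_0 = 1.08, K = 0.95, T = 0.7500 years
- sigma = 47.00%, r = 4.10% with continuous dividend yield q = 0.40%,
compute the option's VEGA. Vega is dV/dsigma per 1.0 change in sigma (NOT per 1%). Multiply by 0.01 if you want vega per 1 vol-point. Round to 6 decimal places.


d1 = 0.5867889278; d2 = 0.1797569880
phi(d1) = 0.3358471423; exp(-qT) = 0.9970044955; exp(-rT) = 0.9697179723
Vega = S * exp(-qT) * phi(d1) * sqrt(T) = 1.0800 * 0.9970044955 * 0.3358471423 * 0.8660254038 = 0.313179

Answer: Vega = 0.313179


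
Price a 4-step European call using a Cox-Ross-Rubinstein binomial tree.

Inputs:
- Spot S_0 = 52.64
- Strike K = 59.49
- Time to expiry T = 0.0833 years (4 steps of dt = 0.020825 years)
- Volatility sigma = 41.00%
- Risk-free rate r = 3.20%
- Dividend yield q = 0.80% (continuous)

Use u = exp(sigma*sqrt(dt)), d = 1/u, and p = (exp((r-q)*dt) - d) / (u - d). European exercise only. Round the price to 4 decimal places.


Answer: Price = V(0,0) = 0.4124

Derivation:
dt = T/N = 0.020825
u = exp(sigma*sqrt(dt)) = 1.060952; d = 1/u = 0.942550
p = (exp((r-q)*dt) - d) / (u - d) = 0.489435
Discount per step: exp(-r*dt) = 0.999334
Stock lattice S(k, i) with i counting down-moves:
  k=0: S(0,0) = 52.6400
  k=1: S(1,0) = 55.8485; S(1,1) = 49.6158
  k=2: S(2,0) = 59.2526; S(2,1) = 52.6400; S(2,2) = 46.7654
  k=3: S(3,0) = 62.8641; S(3,1) = 55.8485; S(3,2) = 49.6158; S(3,3) = 44.0787
  k=4: S(4,0) = 66.6958; S(4,1) = 59.2526; S(4,2) = 52.6400; S(4,3) = 46.7654; S(4,4) = 41.5464
Terminal payoffs V(N, i) = max(S_T - K, 0):
  V(4,0) = 7.205838; V(4,1) = 0.000000; V(4,2) = 0.000000; V(4,3) = 0.000000; V(4,4) = 0.000000
Backward induction: V(k, i) = exp(-r*dt) * [p * V(k+1, i) + (1-p) * V(k+1, i+1)].
  V(3,0) = exp(-r*dt) * [p*7.205838 + (1-p)*0.000000] = 3.524439
  V(3,1) = exp(-r*dt) * [p*0.000000 + (1-p)*0.000000] = 0.000000
  V(3,2) = exp(-r*dt) * [p*0.000000 + (1-p)*0.000000] = 0.000000
  V(3,3) = exp(-r*dt) * [p*0.000000 + (1-p)*0.000000] = 0.000000
  V(2,0) = exp(-r*dt) * [p*3.524439 + (1-p)*0.000000] = 1.723835
  V(2,1) = exp(-r*dt) * [p*0.000000 + (1-p)*0.000000] = 0.000000
  V(2,2) = exp(-r*dt) * [p*0.000000 + (1-p)*0.000000] = 0.000000
  V(1,0) = exp(-r*dt) * [p*1.723835 + (1-p)*0.000000] = 0.843143
  V(1,1) = exp(-r*dt) * [p*0.000000 + (1-p)*0.000000] = 0.000000
  V(0,0) = exp(-r*dt) * [p*0.843143 + (1-p)*0.000000] = 0.412389


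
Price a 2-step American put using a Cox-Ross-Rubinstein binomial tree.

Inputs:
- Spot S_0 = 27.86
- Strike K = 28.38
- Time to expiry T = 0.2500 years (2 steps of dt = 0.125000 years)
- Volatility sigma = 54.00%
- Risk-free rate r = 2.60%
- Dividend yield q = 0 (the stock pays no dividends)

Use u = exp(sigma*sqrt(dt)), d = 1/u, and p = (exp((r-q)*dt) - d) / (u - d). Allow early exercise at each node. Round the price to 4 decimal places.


Answer: Price = V(0,0) = 3.0097

Derivation:
dt = T/N = 0.125000
u = exp(sigma*sqrt(dt)) = 1.210361; d = 1/u = 0.826200
p = (exp((r-q)*dt) - d) / (u - d) = 0.460888
Discount per step: exp(-r*dt) = 0.996755
Stock lattice S(k, i) with i counting down-moves:
  k=0: S(0,0) = 27.8600
  k=1: S(1,0) = 33.7207; S(1,1) = 23.0179
  k=2: S(2,0) = 40.8142; S(2,1) = 27.8600; S(2,2) = 19.0174
Terminal payoffs V(N, i) = max(K - S_T, 0):
  V(2,0) = 0.000000; V(2,1) = 0.520000; V(2,2) = 9.362601
Backward induction: V(k, i) = exp(-r*dt) * [p * V(k+1, i) + (1-p) * V(k+1, i+1)]; then take max(V_cont, immediate exercise) for American.
  V(1,0) = exp(-r*dt) * [p*0.000000 + (1-p)*0.520000] = 0.279428; exercise = 0.000000; V(1,0) = max -> 0.279428
  V(1,1) = exp(-r*dt) * [p*0.520000 + (1-p)*9.362601] = 5.269993; exercise = 5.362078; V(1,1) = max -> 5.362078
  V(0,0) = exp(-r*dt) * [p*0.279428 + (1-p)*5.362078] = 3.009746; exercise = 0.520000; V(0,0) = max -> 3.009746


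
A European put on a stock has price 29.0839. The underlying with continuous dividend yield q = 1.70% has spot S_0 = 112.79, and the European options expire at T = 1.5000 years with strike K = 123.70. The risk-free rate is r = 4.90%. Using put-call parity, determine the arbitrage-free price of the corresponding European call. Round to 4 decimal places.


Put-call parity: C - P = S_0 * exp(-qT) - K * exp(-rT).
S_0 * exp(-qT) = 112.7900 * 0.97482238 = 109.95021612
K * exp(-rT) = 123.7000 * 0.92913615 = 114.93414123
C = P + S*exp(-qT) - K*exp(-rT)
C = 29.0839 + 109.95021612 - 114.93414123 = 24.1000

Answer: Call price = 24.1000


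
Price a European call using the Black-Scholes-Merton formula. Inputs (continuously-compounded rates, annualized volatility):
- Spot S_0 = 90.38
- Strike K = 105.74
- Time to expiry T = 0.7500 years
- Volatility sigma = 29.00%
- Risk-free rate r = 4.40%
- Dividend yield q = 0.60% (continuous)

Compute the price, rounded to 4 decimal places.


d1 = (ln(S/K) + (r - q + 0.5*sigma^2) * T) / (sigma * sqrt(T)) = -0.38591982
d2 = d1 - sigma * sqrt(T) = -0.63706719
exp(-rT) = 0.96753856; exp(-qT) = 0.99551011
C = S_0 * exp(-qT) * N(d1) - K * exp(-rT) * N(d2)
N(d1) = 0.34977803; N(d2) = 0.26204054
C = 90.3800 * 0.99551011 * 0.34977803 - 105.7400 * 0.96753856 * 0.26204054 = 4.6623

Answer: Price = 4.6623


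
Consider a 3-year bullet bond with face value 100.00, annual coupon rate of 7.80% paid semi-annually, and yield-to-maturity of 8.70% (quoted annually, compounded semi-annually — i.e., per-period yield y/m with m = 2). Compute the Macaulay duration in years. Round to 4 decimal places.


Coupon per period c = face * coupon_rate / m = 3.900000
Periods per year m = 2; per-period yield y/m = 0.043500
Number of cashflows N = 6
Cashflows (t years, CF_t, discount factor 1/(1+y/m)^(m*t), PV):
  t = 0.5000: CF_t = 3.900000, DF = 0.958313, PV = 3.737422
  t = 1.0000: CF_t = 3.900000, DF = 0.918365, PV = 3.581622
  t = 1.5000: CF_t = 3.900000, DF = 0.880081, PV = 3.432316
  t = 2.0000: CF_t = 3.900000, DF = 0.843393, PV = 3.289234
  t = 2.5000: CF_t = 3.900000, DF = 0.808235, PV = 3.152117
  t = 3.0000: CF_t = 103.900000, DF = 0.774543, PV = 80.474971
Price P = sum_t PV_t = 97.667682
Macaulay numerator sum_t t * PV_t:
  t * PV_t at t = 0.5000: 1.868711
  t * PV_t at t = 1.0000: 3.581622
  t * PV_t at t = 1.5000: 5.148474
  t * PV_t at t = 2.0000: 6.578468
  t * PV_t at t = 2.5000: 7.880293
  t * PV_t at t = 3.0000: 241.424912
Macaulay duration D = (sum_t t * PV_t) / P = 266.482480 / 97.667682 = 2.728461

Answer: Macaulay duration = 2.7285 years
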